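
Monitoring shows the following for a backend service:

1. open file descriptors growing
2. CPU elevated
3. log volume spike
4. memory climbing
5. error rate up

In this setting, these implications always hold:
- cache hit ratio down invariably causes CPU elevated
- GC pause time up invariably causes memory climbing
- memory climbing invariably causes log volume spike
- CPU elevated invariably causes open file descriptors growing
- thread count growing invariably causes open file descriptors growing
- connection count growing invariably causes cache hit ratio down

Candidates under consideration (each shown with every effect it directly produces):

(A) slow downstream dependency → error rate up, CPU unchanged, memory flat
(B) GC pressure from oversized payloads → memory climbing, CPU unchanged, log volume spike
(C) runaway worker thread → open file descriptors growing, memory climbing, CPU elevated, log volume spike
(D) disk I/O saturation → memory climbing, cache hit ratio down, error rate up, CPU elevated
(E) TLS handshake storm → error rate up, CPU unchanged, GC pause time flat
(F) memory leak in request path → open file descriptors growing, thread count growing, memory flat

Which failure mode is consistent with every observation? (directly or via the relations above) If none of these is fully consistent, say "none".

Per-candidate check:
(A) slow downstream dependency — fails on open file descriptors growing, CPU elevated, log volume spike, memory climbing (predicts CPU unchanged, not CPU elevated; predicts memory flat, not memory climbing)
(B) GC pressure from oversized payloads — open file descriptors growing NO; CPU elevated NO; log volume spike yes; memory climbing yes; error rate up NO
(C) runaway worker thread — open file descriptors growing yes; CPU elevated yes; log volume spike yes; memory climbing yes; error rate up NO
(D) disk I/O saturation — accounts for every observation (open file descriptors growing through CPU elevated → open file descriptors growing)
(E) TLS handshake storm — open file descriptors growing NO; CPU elevated NO; log volume spike NO; memory climbing NO; error rate up yes
(F) memory leak in request path — open file descriptors growing yes; CPU elevated NO; log volume spike NO; memory climbing NO; error rate up NO
(D) alone accounts for all the evidence.

D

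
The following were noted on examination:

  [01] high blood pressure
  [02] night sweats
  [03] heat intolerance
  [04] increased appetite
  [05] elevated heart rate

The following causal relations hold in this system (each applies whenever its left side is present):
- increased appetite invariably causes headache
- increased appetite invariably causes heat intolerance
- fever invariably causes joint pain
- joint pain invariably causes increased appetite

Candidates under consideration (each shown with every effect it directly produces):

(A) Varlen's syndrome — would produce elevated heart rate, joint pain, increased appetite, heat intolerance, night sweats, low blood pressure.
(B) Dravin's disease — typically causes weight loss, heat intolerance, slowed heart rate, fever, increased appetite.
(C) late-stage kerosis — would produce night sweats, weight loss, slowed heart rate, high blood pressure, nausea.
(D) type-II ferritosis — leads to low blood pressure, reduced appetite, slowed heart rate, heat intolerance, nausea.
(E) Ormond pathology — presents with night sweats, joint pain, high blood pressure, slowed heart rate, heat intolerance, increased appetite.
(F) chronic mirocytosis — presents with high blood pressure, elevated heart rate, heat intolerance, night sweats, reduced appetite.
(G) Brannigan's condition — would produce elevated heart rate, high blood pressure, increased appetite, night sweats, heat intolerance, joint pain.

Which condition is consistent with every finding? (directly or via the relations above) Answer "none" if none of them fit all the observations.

Checking each candidate against the observations:
(A) Varlen's syndrome — fails on high blood pressure (predicts low blood pressure, not high blood pressure)
(B) Dravin's disease — fails on high blood pressure, night sweats, elevated heart rate (predicts slowed heart rate, not elevated heart rate)
(C) late-stage kerosis — fails on heat intolerance, increased appetite, elevated heart rate (predicts slowed heart rate, not elevated heart rate)
(D) type-II ferritosis — fails on high blood pressure, night sweats, increased appetite, elevated heart rate (predicts low blood pressure, not high blood pressure; predicts reduced appetite, not increased appetite; predicts slowed heart rate, not elevated heart rate)
(E) Ormond pathology — fails on elevated heart rate (predicts slowed heart rate, not elevated heart rate)
(F) chronic mirocytosis — fails on increased appetite (predicts reduced appetite, not increased appetite)
(G) Brannigan's condition — high blood pressure +; night sweats +; heat intolerance +; increased appetite +; elevated heart rate +
(G) is the only candidate with no mismatches.

G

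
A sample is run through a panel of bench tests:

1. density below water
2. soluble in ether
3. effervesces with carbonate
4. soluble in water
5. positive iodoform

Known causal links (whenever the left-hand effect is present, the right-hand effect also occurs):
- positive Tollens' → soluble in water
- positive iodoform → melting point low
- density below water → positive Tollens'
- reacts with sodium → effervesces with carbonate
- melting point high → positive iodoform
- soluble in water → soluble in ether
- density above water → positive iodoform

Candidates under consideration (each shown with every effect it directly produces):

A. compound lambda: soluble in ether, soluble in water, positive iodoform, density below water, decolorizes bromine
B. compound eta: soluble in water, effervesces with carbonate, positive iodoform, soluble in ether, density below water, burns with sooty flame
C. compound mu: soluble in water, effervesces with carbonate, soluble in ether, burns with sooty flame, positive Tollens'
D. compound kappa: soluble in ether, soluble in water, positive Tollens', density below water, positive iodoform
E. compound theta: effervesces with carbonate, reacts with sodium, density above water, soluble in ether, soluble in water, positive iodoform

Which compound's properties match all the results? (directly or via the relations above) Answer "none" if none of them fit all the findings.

B

Per-candidate check:
(A) compound lambda — does not account for effervesces with carbonate
(B) compound eta — density below water yes; soluble in ether yes; effervesces with carbonate yes; soluble in water yes; positive iodoform yes
(C) compound mu — density below water NO; soluble in ether yes; effervesces with carbonate yes; soluble in water yes; positive iodoform NO
(D) compound kappa — does not account for effervesces with carbonate
(E) compound theta — density below water NO; soluble in ether yes; effervesces with carbonate yes; soluble in water yes; positive iodoform yes
(B) is the only candidate with no mismatches.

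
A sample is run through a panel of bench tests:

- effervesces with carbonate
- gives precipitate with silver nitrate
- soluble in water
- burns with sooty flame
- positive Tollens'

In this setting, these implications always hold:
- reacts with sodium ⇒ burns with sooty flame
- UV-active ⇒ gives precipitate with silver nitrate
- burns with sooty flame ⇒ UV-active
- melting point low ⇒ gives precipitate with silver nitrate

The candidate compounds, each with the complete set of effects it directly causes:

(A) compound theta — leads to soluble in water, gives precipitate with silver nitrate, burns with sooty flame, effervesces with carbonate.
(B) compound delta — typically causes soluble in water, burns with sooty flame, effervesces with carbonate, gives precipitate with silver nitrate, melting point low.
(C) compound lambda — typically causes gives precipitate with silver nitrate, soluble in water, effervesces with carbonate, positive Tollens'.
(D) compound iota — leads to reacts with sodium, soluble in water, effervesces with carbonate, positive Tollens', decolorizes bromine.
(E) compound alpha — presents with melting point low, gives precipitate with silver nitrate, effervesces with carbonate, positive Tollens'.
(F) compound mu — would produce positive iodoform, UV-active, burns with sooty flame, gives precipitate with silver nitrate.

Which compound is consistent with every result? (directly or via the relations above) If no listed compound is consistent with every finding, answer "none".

D

For each candidate, compare predicted effects to what was observed:
(A) compound theta — effervesces with carbonate +; gives precipitate with silver nitrate +; soluble in water +; burns with sooty flame +; positive Tollens' -
(B) compound delta — effervesces with carbonate +; gives precipitate with silver nitrate +; soluble in water +; burns with sooty flame +; positive Tollens' -
(C) compound lambda — does not account for burns with sooty flame
(D) compound iota — accounts for every observation (gives precipitate with silver nitrate by reacts with sodium → burns with sooty flame → UV-active → gives precipitate with silver nitrate)
(E) compound alpha — effervesces with carbonate +; gives precipitate with silver nitrate +; soluble in water -; burns with sooty flame -; positive Tollens' +
(F) compound mu — effervesces with carbonate -; gives precipitate with silver nitrate +; soluble in water -; burns with sooty flame +; positive Tollens' -
Only (D) is consistent with every observation.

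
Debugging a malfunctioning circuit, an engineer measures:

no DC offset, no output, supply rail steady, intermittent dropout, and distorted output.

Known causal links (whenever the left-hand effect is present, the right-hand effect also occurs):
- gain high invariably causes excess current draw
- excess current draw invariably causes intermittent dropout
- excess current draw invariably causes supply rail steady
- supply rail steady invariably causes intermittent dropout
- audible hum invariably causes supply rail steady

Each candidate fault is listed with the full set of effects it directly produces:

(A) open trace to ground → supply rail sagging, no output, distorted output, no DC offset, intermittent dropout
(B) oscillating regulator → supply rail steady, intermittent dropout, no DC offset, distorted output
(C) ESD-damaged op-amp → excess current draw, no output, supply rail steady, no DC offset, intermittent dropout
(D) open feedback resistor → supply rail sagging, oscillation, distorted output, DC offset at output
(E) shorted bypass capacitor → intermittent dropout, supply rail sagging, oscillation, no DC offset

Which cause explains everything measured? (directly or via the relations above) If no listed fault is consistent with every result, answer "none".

Per-candidate check:
(A) open trace to ground — no DC offset yes; no output yes; supply rail steady NO; intermittent dropout yes; distorted output yes
(B) oscillating regulator — does not account for no output
(C) ESD-damaged op-amp — does not account for distorted output
(D) open feedback resistor — fails on no DC offset, no output, supply rail steady, intermittent dropout (predicts DC offset at output, not no DC offset; predicts supply rail sagging, not supply rail steady)
(E) shorted bypass capacitor — no DC offset yes; no output NO; supply rail steady NO; intermittent dropout yes; distorted output NO
None of the listed candidates fits everything.

none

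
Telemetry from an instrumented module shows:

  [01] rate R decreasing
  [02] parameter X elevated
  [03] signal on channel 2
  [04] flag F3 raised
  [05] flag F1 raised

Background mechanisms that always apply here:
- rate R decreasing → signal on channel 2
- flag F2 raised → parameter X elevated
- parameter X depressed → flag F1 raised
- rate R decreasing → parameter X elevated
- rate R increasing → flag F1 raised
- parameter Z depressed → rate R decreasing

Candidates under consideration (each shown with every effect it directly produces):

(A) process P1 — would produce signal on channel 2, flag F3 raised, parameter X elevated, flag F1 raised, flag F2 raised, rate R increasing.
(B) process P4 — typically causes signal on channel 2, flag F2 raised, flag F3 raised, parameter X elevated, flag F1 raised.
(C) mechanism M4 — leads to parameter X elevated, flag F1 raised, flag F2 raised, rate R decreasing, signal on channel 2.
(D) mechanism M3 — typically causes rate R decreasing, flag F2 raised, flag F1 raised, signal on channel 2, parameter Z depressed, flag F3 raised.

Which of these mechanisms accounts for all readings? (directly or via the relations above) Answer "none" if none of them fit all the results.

Testing each hypothesis:
(A) process P1 — fails on rate R decreasing (predicts rate R increasing, not rate R decreasing)
(B) process P4 — rate R decreasing ✗; parameter X elevated ✓; signal on channel 2 ✓; flag F3 raised ✓; flag F1 raised ✓
(C) mechanism M4 — does not account for flag F3 raised
(D) mechanism M3 — accounts for every observation (parameter X elevated via flag F2 raised → parameter X elevated)
(D) is the only candidate with no mismatches.

D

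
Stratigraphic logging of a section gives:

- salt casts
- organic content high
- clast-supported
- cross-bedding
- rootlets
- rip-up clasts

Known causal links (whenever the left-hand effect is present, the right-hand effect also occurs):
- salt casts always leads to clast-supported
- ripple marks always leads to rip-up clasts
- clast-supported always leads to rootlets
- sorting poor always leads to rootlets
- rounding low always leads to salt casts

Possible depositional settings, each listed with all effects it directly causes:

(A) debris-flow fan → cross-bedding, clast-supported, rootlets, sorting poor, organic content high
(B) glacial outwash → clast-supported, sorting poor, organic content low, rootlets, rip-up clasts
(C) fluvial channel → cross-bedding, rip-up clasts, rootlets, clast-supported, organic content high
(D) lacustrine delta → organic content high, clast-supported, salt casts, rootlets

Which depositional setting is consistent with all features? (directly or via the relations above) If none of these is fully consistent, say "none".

Per-candidate check:
(A) debris-flow fan — does not account for salt casts, rip-up clasts
(B) glacial outwash — salt casts NO; organic content high NO; clast-supported yes; cross-bedding NO; rootlets yes; rip-up clasts yes
(C) fluvial channel — does not account for salt casts
(D) lacustrine delta — does not account for cross-bedding, rip-up clasts
Every candidate fails on at least one observation.

none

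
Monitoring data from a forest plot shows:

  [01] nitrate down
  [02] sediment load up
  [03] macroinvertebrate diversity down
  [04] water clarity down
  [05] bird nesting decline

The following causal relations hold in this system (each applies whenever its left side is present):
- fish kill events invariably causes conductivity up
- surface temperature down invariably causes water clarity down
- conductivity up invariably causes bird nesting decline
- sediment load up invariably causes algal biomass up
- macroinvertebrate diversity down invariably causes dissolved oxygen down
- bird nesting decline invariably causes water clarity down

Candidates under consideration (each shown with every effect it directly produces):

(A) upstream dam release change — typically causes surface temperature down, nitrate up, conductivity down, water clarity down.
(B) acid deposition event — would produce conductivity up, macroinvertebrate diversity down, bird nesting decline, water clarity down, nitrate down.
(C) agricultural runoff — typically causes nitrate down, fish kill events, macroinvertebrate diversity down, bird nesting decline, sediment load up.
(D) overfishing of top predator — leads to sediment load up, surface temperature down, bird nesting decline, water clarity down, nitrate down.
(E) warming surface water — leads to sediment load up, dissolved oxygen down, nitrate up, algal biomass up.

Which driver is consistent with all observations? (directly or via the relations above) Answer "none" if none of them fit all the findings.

Checking each candidate against the observations:
(A) upstream dam release change — nitrate down ✗; sediment load up ✗; macroinvertebrate diversity down ✗; water clarity down ✓; bird nesting decline ✗
(B) acid deposition event — nitrate down ✓; sediment load up ✗; macroinvertebrate diversity down ✓; water clarity down ✓; bird nesting decline ✓
(C) agricultural runoff — nitrate down ✓; sediment load up ✓; macroinvertebrate diversity down ✓; water clarity down ✓ (by bird nesting decline → water clarity down); bird nesting decline ✓
(D) overfishing of top predator — nitrate down ✓; sediment load up ✓; macroinvertebrate diversity down ✗; water clarity down ✓; bird nesting decline ✓
(E) warming surface water — fails on nitrate down, macroinvertebrate diversity down, water clarity down, bird nesting decline (predicts nitrate up, not nitrate down)
Only (C) is consistent with every observation.

C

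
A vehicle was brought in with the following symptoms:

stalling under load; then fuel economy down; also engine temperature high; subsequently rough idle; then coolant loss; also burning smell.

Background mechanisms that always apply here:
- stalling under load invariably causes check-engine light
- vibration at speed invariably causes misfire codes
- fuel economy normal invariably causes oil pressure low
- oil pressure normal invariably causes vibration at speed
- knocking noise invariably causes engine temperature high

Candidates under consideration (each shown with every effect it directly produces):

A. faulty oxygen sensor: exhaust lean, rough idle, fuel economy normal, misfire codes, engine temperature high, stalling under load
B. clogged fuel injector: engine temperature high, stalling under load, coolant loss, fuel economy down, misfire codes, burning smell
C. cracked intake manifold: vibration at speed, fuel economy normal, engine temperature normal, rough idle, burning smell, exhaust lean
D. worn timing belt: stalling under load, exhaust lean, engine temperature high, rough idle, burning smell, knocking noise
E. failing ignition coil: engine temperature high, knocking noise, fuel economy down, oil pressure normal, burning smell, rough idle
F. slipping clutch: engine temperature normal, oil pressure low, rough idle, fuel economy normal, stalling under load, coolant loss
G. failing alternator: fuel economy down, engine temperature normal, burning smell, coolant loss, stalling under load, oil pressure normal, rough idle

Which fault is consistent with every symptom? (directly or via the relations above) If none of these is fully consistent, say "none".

Per-candidate check:
(A) faulty oxygen sensor — fails on fuel economy down, coolant loss, burning smell (predicts fuel economy normal, not fuel economy down)
(B) clogged fuel injector — stalling under load ✓; fuel economy down ✓; engine temperature high ✓; rough idle ✗; coolant loss ✓; burning smell ✓
(C) cracked intake manifold — fails on stalling under load, fuel economy down, engine temperature high, coolant loss (predicts fuel economy normal, not fuel economy down; predicts engine temperature normal, not engine temperature high)
(D) worn timing belt — stalling under load ✓; fuel economy down ✗; engine temperature high ✓; rough idle ✓; coolant loss ✗; burning smell ✓
(E) failing ignition coil — stalling under load ✗; fuel economy down ✓; engine temperature high ✓; rough idle ✓; coolant loss ✗; burning smell ✓
(F) slipping clutch — stalling under load ✓; fuel economy down ✗; engine temperature high ✗; rough idle ✓; coolant loss ✓; burning smell ✗
(G) failing alternator — fails on engine temperature high (predicts engine temperature normal, not engine temperature high)
Every candidate fails on at least one observation.

none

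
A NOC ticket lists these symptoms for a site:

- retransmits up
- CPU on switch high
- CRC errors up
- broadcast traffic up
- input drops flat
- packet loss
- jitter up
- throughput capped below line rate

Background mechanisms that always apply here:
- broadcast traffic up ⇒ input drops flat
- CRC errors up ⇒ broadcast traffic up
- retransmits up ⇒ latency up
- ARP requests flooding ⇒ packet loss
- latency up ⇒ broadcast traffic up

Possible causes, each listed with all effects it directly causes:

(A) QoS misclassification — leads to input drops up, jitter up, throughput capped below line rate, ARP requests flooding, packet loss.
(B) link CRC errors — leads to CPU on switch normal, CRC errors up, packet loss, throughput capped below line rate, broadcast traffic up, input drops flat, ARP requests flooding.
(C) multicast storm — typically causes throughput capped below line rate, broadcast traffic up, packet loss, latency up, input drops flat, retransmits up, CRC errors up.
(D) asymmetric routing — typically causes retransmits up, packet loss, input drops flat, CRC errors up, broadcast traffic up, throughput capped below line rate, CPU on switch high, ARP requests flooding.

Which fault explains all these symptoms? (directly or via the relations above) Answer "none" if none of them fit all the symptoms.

Per-candidate check:
(A) QoS misclassification — retransmits up -; CPU on switch high -; CRC errors up -; broadcast traffic up -; input drops flat -; packet loss +; jitter up +; throughput capped below line rate +
(B) link CRC errors — fails on retransmits up, CPU on switch high, jitter up (predicts CPU on switch normal, not CPU on switch high)
(C) multicast storm — does not account for CPU on switch high, jitter up
(D) asymmetric routing — retransmits up +; CPU on switch high +; CRC errors up +; broadcast traffic up +; input drops flat +; packet loss +; jitter up -; throughput capped below line rate +
No candidate is consistent with all observations.

none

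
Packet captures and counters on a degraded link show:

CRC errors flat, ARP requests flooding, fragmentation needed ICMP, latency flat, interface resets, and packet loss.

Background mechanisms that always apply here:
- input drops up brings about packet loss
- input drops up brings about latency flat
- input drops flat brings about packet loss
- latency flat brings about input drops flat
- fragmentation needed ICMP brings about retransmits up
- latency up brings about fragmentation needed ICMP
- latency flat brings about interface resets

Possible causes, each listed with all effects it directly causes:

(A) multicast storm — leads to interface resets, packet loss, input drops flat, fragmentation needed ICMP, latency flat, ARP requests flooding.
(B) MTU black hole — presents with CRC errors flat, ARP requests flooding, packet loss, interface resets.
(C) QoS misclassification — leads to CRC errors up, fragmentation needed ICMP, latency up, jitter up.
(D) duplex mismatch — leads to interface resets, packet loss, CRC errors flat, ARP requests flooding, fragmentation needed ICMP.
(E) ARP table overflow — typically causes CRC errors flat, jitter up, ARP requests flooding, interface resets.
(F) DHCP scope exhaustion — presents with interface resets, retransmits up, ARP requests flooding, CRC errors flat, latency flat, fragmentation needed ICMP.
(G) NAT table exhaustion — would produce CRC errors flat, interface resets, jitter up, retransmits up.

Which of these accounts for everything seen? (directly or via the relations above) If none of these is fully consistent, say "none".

For each candidate, compare predicted effects to what was observed:
(A) multicast storm — CRC errors flat miss; ARP requests flooding match; fragmentation needed ICMP match; latency flat match; interface resets match; packet loss match
(B) MTU black hole — CRC errors flat match; ARP requests flooding match; fragmentation needed ICMP miss; latency flat miss; interface resets match; packet loss match
(C) QoS misclassification — fails on CRC errors flat, ARP requests flooding, latency flat, interface resets, packet loss (predicts CRC errors up, not CRC errors flat; predicts latency up, not latency flat)
(D) duplex mismatch — CRC errors flat match; ARP requests flooding match; fragmentation needed ICMP match; latency flat miss; interface resets match; packet loss match
(E) ARP table overflow — CRC errors flat match; ARP requests flooding match; fragmentation needed ICMP miss; latency flat miss; interface resets match; packet loss miss
(F) DHCP scope exhaustion — CRC errors flat match; ARP requests flooding match; fragmentation needed ICMP match; latency flat match; interface resets match; packet loss match (by latency flat → input drops flat → packet loss)
(G) NAT table exhaustion — does not account for ARP requests flooding, fragmentation needed ICMP, latency flat, packet loss
Only (F) is consistent with every observation.

F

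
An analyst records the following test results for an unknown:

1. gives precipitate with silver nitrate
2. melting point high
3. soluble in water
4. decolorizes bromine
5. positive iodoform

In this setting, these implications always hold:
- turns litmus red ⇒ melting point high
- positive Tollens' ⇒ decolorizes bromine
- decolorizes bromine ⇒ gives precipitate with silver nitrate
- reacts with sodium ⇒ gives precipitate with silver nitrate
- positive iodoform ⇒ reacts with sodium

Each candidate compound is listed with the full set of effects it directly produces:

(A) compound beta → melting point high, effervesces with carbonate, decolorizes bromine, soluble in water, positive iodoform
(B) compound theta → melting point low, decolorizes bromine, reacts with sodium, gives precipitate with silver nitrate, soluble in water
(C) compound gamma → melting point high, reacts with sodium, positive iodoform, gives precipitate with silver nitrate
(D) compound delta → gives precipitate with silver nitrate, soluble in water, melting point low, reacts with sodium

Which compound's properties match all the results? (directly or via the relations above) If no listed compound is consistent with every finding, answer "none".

A

Testing each hypothesis:
(A) compound beta — gives precipitate with silver nitrate + (through decolorizes bromine → gives precipitate with silver nitrate); melting point high +; soluble in water +; decolorizes bromine +; positive iodoform +
(B) compound theta — fails on melting point high, positive iodoform (predicts melting point low, not melting point high)
(C) compound gamma — gives precipitate with silver nitrate +; melting point high +; soluble in water -; decolorizes bromine -; positive iodoform +
(D) compound delta — gives precipitate with silver nitrate +; melting point high -; soluble in water +; decolorizes bromine -; positive iodoform -
(A) alone accounts for all the evidence.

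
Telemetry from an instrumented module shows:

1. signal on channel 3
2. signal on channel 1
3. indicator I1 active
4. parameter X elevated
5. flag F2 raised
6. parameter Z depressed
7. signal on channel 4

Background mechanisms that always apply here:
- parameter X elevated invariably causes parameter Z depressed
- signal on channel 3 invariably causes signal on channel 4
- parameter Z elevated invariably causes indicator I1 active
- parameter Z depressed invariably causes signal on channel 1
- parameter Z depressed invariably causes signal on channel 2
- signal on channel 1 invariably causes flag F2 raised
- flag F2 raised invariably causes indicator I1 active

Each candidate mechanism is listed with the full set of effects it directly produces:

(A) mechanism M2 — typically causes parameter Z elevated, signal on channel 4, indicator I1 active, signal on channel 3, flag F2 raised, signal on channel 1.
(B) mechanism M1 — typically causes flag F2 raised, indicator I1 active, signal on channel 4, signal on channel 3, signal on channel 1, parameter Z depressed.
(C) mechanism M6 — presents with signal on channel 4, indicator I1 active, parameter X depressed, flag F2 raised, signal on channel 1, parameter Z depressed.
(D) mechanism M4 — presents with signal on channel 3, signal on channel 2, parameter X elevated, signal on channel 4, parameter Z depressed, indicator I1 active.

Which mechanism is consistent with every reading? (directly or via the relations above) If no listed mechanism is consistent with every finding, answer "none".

D

Per-candidate check:
(A) mechanism M2 — fails on parameter X elevated, parameter Z depressed (predicts parameter Z elevated, not parameter Z depressed)
(B) mechanism M1 — does not account for parameter X elevated
(C) mechanism M6 — fails on signal on channel 3, parameter X elevated (predicts parameter X depressed, not parameter X elevated)
(D) mechanism M4 — signal on channel 3 +; signal on channel 1 + (via parameter Z depressed → signal on channel 1); indicator I1 active +; parameter X elevated +; flag F2 raised + (via parameter Z depressed → signal on channel 1 → flag F2 raised); parameter Z depressed +; signal on channel 4 +
Only (D) is consistent with every observation.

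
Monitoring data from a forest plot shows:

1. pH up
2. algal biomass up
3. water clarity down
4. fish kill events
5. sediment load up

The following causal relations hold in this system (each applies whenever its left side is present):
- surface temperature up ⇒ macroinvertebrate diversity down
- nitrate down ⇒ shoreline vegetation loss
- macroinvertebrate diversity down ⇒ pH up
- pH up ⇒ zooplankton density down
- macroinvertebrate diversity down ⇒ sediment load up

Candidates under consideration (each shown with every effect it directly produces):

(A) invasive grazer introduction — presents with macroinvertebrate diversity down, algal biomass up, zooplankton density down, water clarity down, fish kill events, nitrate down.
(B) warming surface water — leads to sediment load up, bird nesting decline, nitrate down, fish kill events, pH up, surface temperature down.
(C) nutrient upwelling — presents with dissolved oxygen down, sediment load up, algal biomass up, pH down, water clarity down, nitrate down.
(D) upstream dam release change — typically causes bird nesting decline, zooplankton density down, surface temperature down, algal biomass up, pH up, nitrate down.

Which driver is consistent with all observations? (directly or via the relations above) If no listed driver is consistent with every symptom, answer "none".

Per-candidate check:
(A) invasive grazer introduction — pH up yes (via macroinvertebrate diversity down → pH up); algal biomass up yes; water clarity down yes; fish kill events yes; sediment load up yes (via macroinvertebrate diversity down → sediment load up)
(B) warming surface water — pH up yes; algal biomass up NO; water clarity down NO; fish kill events yes; sediment load up yes
(C) nutrient upwelling — fails on pH up, fish kill events (predicts pH down, not pH up)
(D) upstream dam release change — does not account for water clarity down, fish kill events, sediment load up
(A) alone accounts for all the evidence.

A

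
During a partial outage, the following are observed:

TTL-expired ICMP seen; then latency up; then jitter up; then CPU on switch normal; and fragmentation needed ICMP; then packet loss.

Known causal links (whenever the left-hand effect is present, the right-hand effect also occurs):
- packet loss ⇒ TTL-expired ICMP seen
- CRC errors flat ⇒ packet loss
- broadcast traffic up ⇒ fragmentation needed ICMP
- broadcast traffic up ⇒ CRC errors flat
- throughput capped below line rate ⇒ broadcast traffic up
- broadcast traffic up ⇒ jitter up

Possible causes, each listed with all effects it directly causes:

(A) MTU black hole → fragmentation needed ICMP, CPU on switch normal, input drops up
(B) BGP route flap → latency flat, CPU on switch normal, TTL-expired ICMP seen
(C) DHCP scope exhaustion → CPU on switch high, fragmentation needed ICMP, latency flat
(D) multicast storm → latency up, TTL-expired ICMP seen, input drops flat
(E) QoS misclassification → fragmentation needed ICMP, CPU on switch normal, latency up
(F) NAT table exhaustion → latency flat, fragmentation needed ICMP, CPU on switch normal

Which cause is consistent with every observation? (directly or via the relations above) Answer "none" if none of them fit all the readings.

none

Testing each hypothesis:
(A) MTU black hole — does not account for TTL-expired ICMP seen, latency up, jitter up, packet loss
(B) BGP route flap — fails on latency up, jitter up, fragmentation needed ICMP, packet loss (predicts latency flat, not latency up)
(C) DHCP scope exhaustion — fails on TTL-expired ICMP seen, latency up, jitter up, CPU on switch normal, packet loss (predicts latency flat, not latency up; predicts CPU on switch high, not CPU on switch normal)
(D) multicast storm — does not account for jitter up, CPU on switch normal, fragmentation needed ICMP, packet loss
(E) QoS misclassification — does not account for TTL-expired ICMP seen, jitter up, packet loss
(F) NAT table exhaustion — fails on TTL-expired ICMP seen, latency up, jitter up, packet loss (predicts latency flat, not latency up)
None of the listed candidates fits everything.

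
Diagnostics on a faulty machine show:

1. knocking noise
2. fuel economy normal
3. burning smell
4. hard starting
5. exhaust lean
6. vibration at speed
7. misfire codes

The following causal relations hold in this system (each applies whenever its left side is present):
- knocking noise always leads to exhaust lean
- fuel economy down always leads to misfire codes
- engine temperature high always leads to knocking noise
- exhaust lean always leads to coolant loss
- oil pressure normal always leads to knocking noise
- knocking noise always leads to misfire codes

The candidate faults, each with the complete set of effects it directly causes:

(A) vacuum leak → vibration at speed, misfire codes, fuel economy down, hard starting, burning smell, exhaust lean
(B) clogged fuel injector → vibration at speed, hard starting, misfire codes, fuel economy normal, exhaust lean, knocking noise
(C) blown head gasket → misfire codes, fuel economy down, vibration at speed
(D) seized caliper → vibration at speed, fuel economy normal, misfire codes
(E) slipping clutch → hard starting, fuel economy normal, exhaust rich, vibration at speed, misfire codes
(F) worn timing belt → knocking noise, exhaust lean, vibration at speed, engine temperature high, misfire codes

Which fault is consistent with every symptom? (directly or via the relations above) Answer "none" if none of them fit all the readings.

Per-candidate check:
(A) vacuum leak — knocking noise -; fuel economy normal -; burning smell +; hard starting +; exhaust lean +; vibration at speed +; misfire codes +
(B) clogged fuel injector — does not account for burning smell
(C) blown head gasket — fails on knocking noise, fuel economy normal, burning smell, hard starting, exhaust lean (predicts fuel economy down, not fuel economy normal)
(D) seized caliper — knocking noise -; fuel economy normal +; burning smell -; hard starting -; exhaust lean -; vibration at speed +; misfire codes +
(E) slipping clutch — knocking noise -; fuel economy normal +; burning smell -; hard starting +; exhaust lean -; vibration at speed +; misfire codes +
(F) worn timing belt — does not account for fuel economy normal, burning smell, hard starting
No candidate is consistent with all observations.

none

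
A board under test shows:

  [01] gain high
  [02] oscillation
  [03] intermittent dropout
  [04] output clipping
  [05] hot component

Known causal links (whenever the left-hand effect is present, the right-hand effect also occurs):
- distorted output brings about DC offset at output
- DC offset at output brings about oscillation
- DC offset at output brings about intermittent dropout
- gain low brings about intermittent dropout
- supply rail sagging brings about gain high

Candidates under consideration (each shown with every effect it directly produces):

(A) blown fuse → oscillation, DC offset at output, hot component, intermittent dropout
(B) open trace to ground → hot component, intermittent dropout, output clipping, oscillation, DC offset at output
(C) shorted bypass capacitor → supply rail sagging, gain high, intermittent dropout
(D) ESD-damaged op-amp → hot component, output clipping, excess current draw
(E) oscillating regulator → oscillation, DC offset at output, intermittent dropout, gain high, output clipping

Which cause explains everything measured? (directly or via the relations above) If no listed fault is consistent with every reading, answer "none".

none

For each candidate, compare predicted effects to what was observed:
(A) blown fuse — does not account for gain high, output clipping
(B) open trace to ground — gain high NO; oscillation yes; intermittent dropout yes; output clipping yes; hot component yes
(C) shorted bypass capacitor — does not account for oscillation, output clipping, hot component
(D) ESD-damaged op-amp — gain high NO; oscillation NO; intermittent dropout NO; output clipping yes; hot component yes
(E) oscillating regulator — gain high yes; oscillation yes; intermittent dropout yes; output clipping yes; hot component NO
No candidate is consistent with all observations.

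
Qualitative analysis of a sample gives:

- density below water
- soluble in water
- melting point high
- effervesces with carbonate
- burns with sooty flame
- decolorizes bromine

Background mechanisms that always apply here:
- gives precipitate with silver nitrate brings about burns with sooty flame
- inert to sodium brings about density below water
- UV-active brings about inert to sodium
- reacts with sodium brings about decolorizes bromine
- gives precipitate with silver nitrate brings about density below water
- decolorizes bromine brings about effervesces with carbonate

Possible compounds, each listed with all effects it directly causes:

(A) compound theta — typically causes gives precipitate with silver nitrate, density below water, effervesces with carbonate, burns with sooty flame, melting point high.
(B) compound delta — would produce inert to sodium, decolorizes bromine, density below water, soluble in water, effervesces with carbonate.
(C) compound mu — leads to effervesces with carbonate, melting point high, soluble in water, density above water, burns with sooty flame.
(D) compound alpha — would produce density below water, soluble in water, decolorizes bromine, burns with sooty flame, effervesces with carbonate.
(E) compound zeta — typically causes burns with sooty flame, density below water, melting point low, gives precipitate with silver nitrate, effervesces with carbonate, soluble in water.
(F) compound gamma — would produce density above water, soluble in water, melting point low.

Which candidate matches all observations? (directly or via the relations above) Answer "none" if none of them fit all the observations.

none

For each candidate, compare predicted effects to what was observed:
(A) compound theta — density below water +; soluble in water -; melting point high +; effervesces with carbonate +; burns with sooty flame +; decolorizes bromine -
(B) compound delta — density below water +; soluble in water +; melting point high -; effervesces with carbonate +; burns with sooty flame -; decolorizes bromine +
(C) compound mu — fails on density below water, decolorizes bromine (predicts density above water, not density below water)
(D) compound alpha — does not account for melting point high
(E) compound zeta — density below water +; soluble in water +; melting point high -; effervesces with carbonate +; burns with sooty flame +; decolorizes bromine -
(F) compound gamma — fails on density below water, melting point high, effervesces with carbonate, burns with sooty flame, decolorizes bromine (predicts density above water, not density below water; predicts melting point low, not melting point high)
No candidate is consistent with all observations.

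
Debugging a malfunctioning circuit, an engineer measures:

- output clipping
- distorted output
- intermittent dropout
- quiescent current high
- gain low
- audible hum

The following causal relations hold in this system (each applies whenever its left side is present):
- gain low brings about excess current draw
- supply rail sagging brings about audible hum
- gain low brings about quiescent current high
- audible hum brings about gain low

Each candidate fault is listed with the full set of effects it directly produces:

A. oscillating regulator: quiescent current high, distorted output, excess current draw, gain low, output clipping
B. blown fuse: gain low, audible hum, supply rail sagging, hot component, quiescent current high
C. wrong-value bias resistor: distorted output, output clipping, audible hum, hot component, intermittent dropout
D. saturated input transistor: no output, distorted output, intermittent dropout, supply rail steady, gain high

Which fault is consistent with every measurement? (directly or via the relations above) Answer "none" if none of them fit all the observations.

For each candidate, compare predicted effects to what was observed:
(A) oscillating regulator — does not account for intermittent dropout, audible hum
(B) blown fuse — output clipping NO; distorted output NO; intermittent dropout NO; quiescent current high yes; gain low yes; audible hum yes
(C) wrong-value bias resistor — accounts for every observation (quiescent current high via audible hum → gain low → quiescent current high)
(D) saturated input transistor — fails on output clipping, quiescent current high, gain low, audible hum (predicts gain high, not gain low)
Only (C) is consistent with every observation.

C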